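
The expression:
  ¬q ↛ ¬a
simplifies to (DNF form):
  a ∧ ¬q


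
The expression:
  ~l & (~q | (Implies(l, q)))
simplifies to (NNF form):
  ~l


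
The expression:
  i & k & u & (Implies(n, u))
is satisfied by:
  {i: True, u: True, k: True}


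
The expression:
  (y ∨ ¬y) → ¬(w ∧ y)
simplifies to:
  ¬w ∨ ¬y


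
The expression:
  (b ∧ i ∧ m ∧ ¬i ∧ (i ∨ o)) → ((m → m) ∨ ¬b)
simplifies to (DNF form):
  True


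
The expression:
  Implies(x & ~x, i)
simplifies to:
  True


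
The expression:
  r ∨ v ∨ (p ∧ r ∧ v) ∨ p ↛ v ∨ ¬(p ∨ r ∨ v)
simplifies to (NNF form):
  True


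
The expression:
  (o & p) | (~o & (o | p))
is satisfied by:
  {p: True}


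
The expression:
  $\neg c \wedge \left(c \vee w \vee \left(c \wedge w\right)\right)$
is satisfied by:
  {w: True, c: False}


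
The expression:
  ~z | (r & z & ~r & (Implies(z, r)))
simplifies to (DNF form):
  ~z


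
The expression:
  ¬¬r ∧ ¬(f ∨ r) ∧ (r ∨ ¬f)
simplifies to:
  False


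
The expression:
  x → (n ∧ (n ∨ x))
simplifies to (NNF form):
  n ∨ ¬x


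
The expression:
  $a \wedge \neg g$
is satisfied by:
  {a: True, g: False}


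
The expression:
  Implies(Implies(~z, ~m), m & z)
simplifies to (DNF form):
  m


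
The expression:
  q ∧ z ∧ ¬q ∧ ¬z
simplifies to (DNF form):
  False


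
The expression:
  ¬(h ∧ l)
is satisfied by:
  {l: False, h: False}
  {h: True, l: False}
  {l: True, h: False}


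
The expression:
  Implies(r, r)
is always true.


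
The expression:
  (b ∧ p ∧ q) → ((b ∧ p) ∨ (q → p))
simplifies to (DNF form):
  True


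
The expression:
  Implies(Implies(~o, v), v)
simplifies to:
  v | ~o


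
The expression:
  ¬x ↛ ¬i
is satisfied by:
  {i: True, x: False}


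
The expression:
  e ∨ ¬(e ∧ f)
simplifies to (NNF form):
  True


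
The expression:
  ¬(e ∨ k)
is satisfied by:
  {e: False, k: False}


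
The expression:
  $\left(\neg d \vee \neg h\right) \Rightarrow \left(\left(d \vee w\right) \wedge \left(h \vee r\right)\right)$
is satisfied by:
  {w: True, d: True, h: True, r: True}
  {w: True, d: True, h: True, r: False}
  {w: True, d: True, r: True, h: False}
  {w: True, h: True, r: True, d: False}
  {w: True, h: True, r: False, d: False}
  {w: True, h: False, r: True, d: False}
  {d: True, h: True, r: True, w: False}
  {d: True, h: True, r: False, w: False}
  {d: True, r: True, h: False, w: False}


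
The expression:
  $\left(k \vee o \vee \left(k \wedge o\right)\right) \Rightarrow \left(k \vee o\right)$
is always true.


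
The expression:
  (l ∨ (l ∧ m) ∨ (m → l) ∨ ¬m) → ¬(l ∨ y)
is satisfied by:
  {m: True, l: False, y: False}
  {l: False, y: False, m: False}
  {y: True, m: True, l: False}


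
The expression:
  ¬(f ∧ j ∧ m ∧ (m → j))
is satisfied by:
  {m: False, j: False, f: False}
  {f: True, m: False, j: False}
  {j: True, m: False, f: False}
  {f: True, j: True, m: False}
  {m: True, f: False, j: False}
  {f: True, m: True, j: False}
  {j: True, m: True, f: False}


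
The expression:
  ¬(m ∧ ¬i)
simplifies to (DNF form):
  i ∨ ¬m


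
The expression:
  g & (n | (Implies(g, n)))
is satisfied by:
  {g: True, n: True}


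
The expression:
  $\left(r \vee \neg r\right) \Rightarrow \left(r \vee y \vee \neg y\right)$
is always true.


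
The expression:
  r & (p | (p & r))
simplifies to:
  p & r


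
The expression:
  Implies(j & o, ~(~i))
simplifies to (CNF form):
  i | ~j | ~o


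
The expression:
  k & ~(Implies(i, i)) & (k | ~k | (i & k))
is never true.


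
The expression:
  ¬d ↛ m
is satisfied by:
  {d: False, m: False}


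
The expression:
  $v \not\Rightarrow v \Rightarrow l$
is always true.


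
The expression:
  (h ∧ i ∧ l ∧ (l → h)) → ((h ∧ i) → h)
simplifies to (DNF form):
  True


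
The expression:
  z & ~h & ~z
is never true.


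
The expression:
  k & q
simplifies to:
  k & q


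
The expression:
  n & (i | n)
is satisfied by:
  {n: True}


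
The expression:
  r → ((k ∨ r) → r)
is always true.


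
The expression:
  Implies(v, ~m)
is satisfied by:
  {m: False, v: False}
  {v: True, m: False}
  {m: True, v: False}


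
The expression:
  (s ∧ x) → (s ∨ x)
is always true.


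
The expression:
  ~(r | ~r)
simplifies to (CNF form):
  False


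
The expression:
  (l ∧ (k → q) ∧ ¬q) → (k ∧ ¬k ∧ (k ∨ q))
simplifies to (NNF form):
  k ∨ q ∨ ¬l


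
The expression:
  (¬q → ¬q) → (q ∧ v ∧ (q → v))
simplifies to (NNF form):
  q ∧ v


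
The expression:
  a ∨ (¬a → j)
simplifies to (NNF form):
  a ∨ j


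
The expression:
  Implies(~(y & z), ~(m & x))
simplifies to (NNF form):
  ~m | ~x | (y & z)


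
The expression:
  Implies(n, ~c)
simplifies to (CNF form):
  ~c | ~n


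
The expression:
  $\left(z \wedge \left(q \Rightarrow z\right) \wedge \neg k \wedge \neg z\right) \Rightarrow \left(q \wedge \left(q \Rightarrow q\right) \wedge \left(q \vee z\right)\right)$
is always true.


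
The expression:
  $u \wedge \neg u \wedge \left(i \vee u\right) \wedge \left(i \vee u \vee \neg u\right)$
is never true.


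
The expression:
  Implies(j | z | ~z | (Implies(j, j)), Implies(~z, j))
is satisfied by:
  {z: True, j: True}
  {z: True, j: False}
  {j: True, z: False}


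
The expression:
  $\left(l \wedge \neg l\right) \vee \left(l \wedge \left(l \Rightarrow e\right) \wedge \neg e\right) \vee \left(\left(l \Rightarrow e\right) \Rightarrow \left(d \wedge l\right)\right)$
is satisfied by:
  {d: True, l: True, e: False}
  {l: True, e: False, d: False}
  {d: True, e: True, l: True}


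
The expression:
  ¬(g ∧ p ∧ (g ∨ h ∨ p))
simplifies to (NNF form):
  ¬g ∨ ¬p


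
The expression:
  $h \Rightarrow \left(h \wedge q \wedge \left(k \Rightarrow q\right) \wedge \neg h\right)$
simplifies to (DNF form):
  $\neg h$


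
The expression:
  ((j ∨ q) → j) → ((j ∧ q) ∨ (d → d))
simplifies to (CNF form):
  True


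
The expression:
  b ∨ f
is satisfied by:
  {b: True, f: True}
  {b: True, f: False}
  {f: True, b: False}


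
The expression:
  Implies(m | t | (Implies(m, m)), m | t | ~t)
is always true.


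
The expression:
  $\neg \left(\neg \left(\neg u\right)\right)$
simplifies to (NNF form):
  $\neg u$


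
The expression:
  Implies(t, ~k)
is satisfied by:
  {k: False, t: False}
  {t: True, k: False}
  {k: True, t: False}


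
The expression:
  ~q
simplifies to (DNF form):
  ~q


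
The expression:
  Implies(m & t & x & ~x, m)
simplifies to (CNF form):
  True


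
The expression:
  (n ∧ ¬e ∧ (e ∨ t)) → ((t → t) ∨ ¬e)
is always true.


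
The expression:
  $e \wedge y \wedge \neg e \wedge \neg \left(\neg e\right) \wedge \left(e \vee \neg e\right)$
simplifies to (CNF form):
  $\text{False}$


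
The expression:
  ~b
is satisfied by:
  {b: False}


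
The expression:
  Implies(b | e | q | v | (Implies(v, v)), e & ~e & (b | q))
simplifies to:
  False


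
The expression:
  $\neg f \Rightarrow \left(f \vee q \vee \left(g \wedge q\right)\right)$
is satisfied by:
  {q: True, f: True}
  {q: True, f: False}
  {f: True, q: False}


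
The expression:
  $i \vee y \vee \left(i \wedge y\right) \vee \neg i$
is always true.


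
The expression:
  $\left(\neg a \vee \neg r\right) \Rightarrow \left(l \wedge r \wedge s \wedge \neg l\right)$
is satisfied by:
  {r: True, a: True}


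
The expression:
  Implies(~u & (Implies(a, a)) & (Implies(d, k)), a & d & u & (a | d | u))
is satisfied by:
  {d: True, u: True, k: False}
  {u: True, k: False, d: False}
  {d: True, u: True, k: True}
  {u: True, k: True, d: False}
  {d: True, k: False, u: False}


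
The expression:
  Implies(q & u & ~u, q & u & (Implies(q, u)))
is always true.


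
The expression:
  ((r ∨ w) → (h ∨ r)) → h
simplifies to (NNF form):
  h ∨ (w ∧ ¬r)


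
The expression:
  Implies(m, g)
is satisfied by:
  {g: True, m: False}
  {m: False, g: False}
  {m: True, g: True}


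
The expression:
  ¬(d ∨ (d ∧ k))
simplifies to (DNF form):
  ¬d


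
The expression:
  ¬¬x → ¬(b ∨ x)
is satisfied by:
  {x: False}


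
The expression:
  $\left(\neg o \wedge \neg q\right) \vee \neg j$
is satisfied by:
  {q: False, j: False, o: False}
  {o: True, q: False, j: False}
  {q: True, o: False, j: False}
  {o: True, q: True, j: False}
  {j: True, o: False, q: False}


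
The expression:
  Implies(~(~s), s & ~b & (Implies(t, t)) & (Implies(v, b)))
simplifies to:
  ~s | (~b & ~v)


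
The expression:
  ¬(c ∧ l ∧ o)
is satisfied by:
  {l: False, c: False, o: False}
  {o: True, l: False, c: False}
  {c: True, l: False, o: False}
  {o: True, c: True, l: False}
  {l: True, o: False, c: False}
  {o: True, l: True, c: False}
  {c: True, l: True, o: False}


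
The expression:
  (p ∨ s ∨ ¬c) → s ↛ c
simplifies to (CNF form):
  (c ∨ s) ∧ (s ∨ ¬p) ∧ (¬c ∨ ¬s)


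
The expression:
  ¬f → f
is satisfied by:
  {f: True}


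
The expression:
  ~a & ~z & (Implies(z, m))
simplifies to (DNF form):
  ~a & ~z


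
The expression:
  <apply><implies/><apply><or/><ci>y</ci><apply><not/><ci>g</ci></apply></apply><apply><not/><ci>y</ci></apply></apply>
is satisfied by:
  {y: False}


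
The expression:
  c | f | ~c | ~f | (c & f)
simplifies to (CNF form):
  True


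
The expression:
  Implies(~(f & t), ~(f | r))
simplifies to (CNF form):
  (f | ~f) & (f | ~r) & (t | ~f) & (t | ~r)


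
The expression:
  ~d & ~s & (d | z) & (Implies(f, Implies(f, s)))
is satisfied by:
  {z: True, d: False, f: False, s: False}


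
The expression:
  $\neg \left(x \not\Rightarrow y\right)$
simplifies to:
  $y \vee \neg x$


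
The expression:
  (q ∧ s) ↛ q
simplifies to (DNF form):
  False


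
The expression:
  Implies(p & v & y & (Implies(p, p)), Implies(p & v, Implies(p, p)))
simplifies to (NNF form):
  True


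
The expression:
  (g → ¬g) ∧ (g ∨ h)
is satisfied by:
  {h: True, g: False}


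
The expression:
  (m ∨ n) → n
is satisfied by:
  {n: True, m: False}
  {m: False, n: False}
  {m: True, n: True}


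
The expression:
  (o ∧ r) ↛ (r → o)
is never true.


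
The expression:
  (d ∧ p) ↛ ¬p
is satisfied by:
  {p: True, d: True}


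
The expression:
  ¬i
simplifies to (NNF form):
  ¬i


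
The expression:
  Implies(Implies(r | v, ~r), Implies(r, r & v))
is always true.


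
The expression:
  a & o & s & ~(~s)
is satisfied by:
  {a: True, s: True, o: True}


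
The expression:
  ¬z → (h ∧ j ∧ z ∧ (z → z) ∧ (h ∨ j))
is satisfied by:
  {z: True}


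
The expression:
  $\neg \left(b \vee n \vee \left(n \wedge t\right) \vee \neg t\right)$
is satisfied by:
  {t: True, n: False, b: False}


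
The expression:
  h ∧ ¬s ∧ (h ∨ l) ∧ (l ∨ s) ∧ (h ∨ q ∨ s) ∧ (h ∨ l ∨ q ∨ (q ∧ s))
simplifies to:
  h ∧ l ∧ ¬s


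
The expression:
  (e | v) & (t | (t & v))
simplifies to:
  t & (e | v)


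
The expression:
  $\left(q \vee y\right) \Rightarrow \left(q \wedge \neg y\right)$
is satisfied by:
  {y: False}


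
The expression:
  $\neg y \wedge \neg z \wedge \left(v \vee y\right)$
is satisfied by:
  {v: True, y: False, z: False}


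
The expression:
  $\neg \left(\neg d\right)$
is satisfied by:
  {d: True}


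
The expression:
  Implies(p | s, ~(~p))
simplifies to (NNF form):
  p | ~s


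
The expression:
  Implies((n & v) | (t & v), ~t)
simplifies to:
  ~t | ~v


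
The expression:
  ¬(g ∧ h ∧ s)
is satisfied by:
  {s: False, g: False, h: False}
  {h: True, s: False, g: False}
  {g: True, s: False, h: False}
  {h: True, g: True, s: False}
  {s: True, h: False, g: False}
  {h: True, s: True, g: False}
  {g: True, s: True, h: False}


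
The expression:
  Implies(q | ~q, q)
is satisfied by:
  {q: True}


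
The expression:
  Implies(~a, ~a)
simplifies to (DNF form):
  True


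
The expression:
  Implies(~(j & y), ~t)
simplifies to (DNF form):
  ~t | (j & y)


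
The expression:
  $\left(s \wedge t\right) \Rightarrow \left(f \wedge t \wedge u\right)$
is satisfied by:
  {f: True, u: True, s: False, t: False}
  {f: True, u: False, s: False, t: False}
  {u: True, f: False, s: False, t: False}
  {f: False, u: False, s: False, t: False}
  {t: True, f: True, u: True, s: False}
  {t: True, f: True, u: False, s: False}
  {t: True, u: True, f: False, s: False}
  {t: True, u: False, f: False, s: False}
  {f: True, s: True, u: True, t: False}
  {f: True, s: True, u: False, t: False}
  {s: True, u: True, f: False, t: False}
  {s: True, f: False, u: False, t: False}
  {t: True, f: True, s: True, u: True}


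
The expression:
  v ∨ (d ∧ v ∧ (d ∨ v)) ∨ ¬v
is always true.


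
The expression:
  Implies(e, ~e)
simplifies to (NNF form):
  ~e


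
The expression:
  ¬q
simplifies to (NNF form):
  ¬q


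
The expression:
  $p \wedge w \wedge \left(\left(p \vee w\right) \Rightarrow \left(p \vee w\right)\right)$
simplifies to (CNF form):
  $p \wedge w$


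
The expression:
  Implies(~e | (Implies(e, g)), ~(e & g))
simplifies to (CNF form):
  ~e | ~g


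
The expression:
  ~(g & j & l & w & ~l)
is always true.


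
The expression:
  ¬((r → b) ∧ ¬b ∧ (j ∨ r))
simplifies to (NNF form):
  b ∨ r ∨ ¬j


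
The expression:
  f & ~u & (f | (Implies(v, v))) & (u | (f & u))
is never true.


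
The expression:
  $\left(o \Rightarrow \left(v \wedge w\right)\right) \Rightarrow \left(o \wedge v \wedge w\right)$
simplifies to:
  $o$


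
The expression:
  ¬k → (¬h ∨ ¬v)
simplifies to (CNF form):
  k ∨ ¬h ∨ ¬v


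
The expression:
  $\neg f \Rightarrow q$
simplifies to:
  $f \vee q$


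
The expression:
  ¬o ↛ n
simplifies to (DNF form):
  n ∨ ¬o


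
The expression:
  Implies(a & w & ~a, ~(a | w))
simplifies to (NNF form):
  True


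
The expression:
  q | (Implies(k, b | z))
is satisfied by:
  {b: True, q: True, z: True, k: False}
  {b: True, q: True, k: False, z: False}
  {b: True, z: True, k: False, q: False}
  {b: True, k: False, z: False, q: False}
  {q: True, z: True, k: False, b: False}
  {q: True, k: False, z: False, b: False}
  {z: True, q: False, k: False, b: False}
  {q: False, k: False, z: False, b: False}
  {q: True, b: True, k: True, z: True}
  {q: True, b: True, k: True, z: False}
  {b: True, k: True, z: True, q: False}
  {b: True, k: True, q: False, z: False}
  {z: True, k: True, q: True, b: False}
  {k: True, q: True, b: False, z: False}
  {k: True, z: True, b: False, q: False}


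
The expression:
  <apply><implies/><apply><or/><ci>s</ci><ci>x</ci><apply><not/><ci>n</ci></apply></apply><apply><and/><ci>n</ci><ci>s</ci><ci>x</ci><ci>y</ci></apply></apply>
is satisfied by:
  {n: True, y: True, x: False, s: False}
  {n: True, y: False, x: False, s: False}
  {x: True, s: True, n: True, y: True}


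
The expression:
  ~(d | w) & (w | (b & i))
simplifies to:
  b & i & ~d & ~w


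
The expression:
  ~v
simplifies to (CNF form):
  ~v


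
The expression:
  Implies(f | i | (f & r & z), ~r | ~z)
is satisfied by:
  {i: False, z: False, r: False, f: False}
  {f: True, i: False, z: False, r: False}
  {i: True, f: False, z: False, r: False}
  {f: True, i: True, z: False, r: False}
  {r: True, f: False, i: False, z: False}
  {f: True, r: True, i: False, z: False}
  {r: True, i: True, f: False, z: False}
  {f: True, r: True, i: True, z: False}
  {z: True, r: False, i: False, f: False}
  {z: True, f: True, r: False, i: False}
  {z: True, i: True, r: False, f: False}
  {f: True, z: True, i: True, r: False}
  {z: True, r: True, f: False, i: False}


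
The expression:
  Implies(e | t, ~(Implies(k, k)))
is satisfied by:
  {e: False, t: False}


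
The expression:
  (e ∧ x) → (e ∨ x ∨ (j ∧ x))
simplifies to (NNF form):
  True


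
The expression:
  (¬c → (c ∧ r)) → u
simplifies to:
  u ∨ ¬c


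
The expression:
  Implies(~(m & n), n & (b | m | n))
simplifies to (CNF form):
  n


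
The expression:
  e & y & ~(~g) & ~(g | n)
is never true.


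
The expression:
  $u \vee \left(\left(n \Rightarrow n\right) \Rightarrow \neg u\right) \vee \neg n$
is always true.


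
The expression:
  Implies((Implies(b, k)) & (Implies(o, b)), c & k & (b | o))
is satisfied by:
  {b: True, o: True, c: True, k: False}
  {b: True, o: True, c: False, k: False}
  {b: True, c: True, k: False, o: False}
  {b: True, c: False, k: False, o: False}
  {b: True, o: True, k: True, c: True}
  {b: True, k: True, c: True, o: False}
  {k: False, o: True, c: True, b: False}
  {k: False, o: True, c: False, b: False}
  {o: True, k: True, c: True, b: False}
  {o: True, k: True, c: False, b: False}


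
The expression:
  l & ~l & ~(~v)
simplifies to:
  False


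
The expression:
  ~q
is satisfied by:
  {q: False}


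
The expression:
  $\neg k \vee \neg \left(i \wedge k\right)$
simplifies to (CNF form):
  $\neg i \vee \neg k$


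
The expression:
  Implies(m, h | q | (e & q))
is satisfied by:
  {h: True, q: True, m: False}
  {h: True, m: False, q: False}
  {q: True, m: False, h: False}
  {q: False, m: False, h: False}
  {h: True, q: True, m: True}
  {h: True, m: True, q: False}
  {q: True, m: True, h: False}


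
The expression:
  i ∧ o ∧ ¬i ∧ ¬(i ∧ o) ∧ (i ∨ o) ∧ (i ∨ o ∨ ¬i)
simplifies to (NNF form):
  False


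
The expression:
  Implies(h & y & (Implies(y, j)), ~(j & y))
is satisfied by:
  {h: False, y: False, j: False}
  {j: True, h: False, y: False}
  {y: True, h: False, j: False}
  {j: True, y: True, h: False}
  {h: True, j: False, y: False}
  {j: True, h: True, y: False}
  {y: True, h: True, j: False}


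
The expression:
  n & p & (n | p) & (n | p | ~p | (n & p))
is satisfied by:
  {p: True, n: True}


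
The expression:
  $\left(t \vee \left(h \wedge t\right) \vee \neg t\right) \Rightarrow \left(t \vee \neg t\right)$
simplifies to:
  $\text{True}$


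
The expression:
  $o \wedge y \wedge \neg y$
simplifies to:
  $\text{False}$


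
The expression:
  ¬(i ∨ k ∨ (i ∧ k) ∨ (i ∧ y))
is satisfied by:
  {i: False, k: False}


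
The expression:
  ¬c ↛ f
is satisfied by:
  {f: False, c: False}


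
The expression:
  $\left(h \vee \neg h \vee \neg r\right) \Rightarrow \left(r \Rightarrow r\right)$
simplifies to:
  $\text{True}$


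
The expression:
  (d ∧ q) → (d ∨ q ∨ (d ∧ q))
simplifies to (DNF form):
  True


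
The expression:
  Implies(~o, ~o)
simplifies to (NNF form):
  True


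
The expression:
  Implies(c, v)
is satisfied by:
  {v: True, c: False}
  {c: False, v: False}
  {c: True, v: True}


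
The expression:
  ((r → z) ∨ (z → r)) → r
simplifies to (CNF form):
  r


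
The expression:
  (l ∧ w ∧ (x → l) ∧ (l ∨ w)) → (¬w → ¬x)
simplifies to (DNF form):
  True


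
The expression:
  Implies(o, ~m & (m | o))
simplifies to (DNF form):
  ~m | ~o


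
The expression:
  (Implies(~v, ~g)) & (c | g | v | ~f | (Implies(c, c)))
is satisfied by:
  {v: True, g: False}
  {g: False, v: False}
  {g: True, v: True}


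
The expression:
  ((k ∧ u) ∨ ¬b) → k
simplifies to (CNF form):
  b ∨ k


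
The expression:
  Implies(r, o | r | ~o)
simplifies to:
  True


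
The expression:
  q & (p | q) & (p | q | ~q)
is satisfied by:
  {q: True}


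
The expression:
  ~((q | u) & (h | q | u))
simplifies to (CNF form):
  ~q & ~u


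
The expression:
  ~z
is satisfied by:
  {z: False}


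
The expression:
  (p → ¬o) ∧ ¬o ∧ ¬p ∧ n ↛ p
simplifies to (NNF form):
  n ∧ ¬o ∧ ¬p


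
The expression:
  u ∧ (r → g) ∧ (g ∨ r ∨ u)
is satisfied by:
  {g: True, u: True, r: False}
  {u: True, r: False, g: False}
  {r: True, g: True, u: True}


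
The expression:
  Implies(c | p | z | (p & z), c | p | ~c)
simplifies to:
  True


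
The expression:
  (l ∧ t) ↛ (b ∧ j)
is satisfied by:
  {t: True, l: True, b: False, j: False}
  {t: True, j: True, l: True, b: False}
  {t: True, b: True, l: True, j: False}


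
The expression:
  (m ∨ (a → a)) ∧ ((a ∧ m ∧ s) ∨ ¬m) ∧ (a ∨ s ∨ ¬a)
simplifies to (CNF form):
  (a ∨ ¬m) ∧ (s ∨ ¬m)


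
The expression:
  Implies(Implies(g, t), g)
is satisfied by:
  {g: True}


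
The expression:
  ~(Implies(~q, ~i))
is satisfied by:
  {i: True, q: False}


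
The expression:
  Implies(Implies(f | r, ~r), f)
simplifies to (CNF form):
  f | r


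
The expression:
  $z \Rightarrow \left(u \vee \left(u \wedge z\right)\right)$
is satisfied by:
  {u: True, z: False}
  {z: False, u: False}
  {z: True, u: True}


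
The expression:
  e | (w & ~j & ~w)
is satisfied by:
  {e: True}


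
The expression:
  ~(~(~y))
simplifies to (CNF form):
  ~y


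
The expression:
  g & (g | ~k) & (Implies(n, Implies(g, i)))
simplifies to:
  g & (i | ~n)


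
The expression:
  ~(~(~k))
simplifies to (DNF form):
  ~k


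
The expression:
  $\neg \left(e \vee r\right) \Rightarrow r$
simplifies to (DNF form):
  $e \vee r$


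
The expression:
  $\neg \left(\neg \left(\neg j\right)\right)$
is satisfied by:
  {j: False}


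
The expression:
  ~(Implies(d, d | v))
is never true.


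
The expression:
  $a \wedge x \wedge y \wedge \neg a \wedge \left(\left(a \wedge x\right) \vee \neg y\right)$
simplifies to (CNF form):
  $\text{False}$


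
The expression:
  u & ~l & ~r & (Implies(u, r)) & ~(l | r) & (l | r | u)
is never true.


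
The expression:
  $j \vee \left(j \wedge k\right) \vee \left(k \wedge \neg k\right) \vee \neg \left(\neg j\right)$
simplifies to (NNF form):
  $j$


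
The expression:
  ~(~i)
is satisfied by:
  {i: True}


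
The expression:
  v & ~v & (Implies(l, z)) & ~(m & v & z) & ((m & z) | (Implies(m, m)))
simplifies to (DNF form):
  False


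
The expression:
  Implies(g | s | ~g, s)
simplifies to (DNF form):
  s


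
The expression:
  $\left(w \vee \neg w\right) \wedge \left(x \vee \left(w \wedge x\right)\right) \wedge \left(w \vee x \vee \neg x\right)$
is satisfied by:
  {x: True}


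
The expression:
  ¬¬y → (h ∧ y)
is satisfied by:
  {h: True, y: False}
  {y: False, h: False}
  {y: True, h: True}


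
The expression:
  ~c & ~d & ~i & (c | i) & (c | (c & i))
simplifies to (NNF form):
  False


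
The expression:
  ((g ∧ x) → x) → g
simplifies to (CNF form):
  g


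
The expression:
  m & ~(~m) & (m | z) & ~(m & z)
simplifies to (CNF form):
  m & ~z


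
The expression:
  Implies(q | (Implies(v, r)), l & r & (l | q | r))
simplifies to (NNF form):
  (r | v) & (l | ~r) & (r | ~q)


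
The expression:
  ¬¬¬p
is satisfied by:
  {p: False}


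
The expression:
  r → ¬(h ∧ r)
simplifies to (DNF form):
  ¬h ∨ ¬r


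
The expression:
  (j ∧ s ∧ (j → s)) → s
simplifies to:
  True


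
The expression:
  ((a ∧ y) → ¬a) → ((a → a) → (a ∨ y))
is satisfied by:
  {a: True, y: True}
  {a: True, y: False}
  {y: True, a: False}


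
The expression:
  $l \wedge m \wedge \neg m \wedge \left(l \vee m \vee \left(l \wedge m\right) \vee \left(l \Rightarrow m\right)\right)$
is never true.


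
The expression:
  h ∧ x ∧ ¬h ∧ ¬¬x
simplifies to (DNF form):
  False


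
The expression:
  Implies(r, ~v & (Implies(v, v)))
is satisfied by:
  {v: False, r: False}
  {r: True, v: False}
  {v: True, r: False}


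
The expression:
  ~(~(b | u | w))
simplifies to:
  b | u | w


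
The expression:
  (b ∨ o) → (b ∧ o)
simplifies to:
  (b ∧ o) ∨ (¬b ∧ ¬o)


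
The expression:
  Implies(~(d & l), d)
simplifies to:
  d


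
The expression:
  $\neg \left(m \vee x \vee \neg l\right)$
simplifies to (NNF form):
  $l \wedge \neg m \wedge \neg x$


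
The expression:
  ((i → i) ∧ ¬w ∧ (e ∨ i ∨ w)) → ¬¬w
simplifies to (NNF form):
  w ∨ (¬e ∧ ¬i)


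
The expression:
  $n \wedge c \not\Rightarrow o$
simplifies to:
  $c \wedge n \wedge \neg o$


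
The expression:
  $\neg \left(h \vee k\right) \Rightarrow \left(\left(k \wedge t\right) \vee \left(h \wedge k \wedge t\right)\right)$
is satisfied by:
  {k: True, h: True}
  {k: True, h: False}
  {h: True, k: False}


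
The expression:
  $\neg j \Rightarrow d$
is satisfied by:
  {d: True, j: True}
  {d: True, j: False}
  {j: True, d: False}


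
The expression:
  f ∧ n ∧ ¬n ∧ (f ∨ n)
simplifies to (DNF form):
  False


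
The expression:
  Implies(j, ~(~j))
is always true.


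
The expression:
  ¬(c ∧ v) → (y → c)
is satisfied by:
  {c: True, y: False}
  {y: False, c: False}
  {y: True, c: True}


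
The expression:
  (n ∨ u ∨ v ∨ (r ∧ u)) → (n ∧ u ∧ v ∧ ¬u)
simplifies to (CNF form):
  ¬n ∧ ¬u ∧ ¬v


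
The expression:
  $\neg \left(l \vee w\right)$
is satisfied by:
  {w: False, l: False}


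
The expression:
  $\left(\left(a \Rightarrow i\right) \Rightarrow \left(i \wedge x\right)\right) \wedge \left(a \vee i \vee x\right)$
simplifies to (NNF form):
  $\left(a \wedge \neg i\right) \vee \left(i \wedge x\right)$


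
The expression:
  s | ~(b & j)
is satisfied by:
  {s: True, b: False, j: False}
  {s: False, b: False, j: False}
  {j: True, s: True, b: False}
  {j: True, s: False, b: False}
  {b: True, s: True, j: False}
  {b: True, s: False, j: False}
  {b: True, j: True, s: True}


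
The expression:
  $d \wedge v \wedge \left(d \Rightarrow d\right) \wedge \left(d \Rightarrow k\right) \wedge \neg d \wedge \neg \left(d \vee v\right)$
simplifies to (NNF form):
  $\text{False}$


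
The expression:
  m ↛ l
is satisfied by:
  {m: True, l: False}


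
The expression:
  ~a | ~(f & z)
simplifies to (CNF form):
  ~a | ~f | ~z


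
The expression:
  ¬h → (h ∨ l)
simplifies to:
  h ∨ l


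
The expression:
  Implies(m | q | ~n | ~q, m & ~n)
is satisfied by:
  {m: True, n: False}


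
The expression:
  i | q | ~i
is always true.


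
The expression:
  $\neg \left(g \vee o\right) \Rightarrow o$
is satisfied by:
  {o: True, g: True}
  {o: True, g: False}
  {g: True, o: False}


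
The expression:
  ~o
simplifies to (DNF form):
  ~o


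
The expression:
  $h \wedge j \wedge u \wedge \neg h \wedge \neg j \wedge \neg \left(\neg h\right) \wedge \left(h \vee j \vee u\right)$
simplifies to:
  $\text{False}$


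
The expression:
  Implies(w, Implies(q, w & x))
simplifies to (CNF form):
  x | ~q | ~w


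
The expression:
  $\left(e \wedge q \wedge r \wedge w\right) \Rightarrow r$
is always true.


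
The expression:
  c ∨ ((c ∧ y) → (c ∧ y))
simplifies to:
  True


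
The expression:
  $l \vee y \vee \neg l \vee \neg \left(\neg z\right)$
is always true.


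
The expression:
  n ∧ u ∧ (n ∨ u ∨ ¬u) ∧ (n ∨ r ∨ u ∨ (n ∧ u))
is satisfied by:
  {u: True, n: True}


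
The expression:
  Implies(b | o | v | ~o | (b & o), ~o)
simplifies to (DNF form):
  ~o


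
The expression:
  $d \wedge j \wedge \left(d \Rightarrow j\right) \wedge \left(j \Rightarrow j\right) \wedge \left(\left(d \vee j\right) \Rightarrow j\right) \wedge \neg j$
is never true.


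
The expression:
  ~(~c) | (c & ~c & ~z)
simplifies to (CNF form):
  c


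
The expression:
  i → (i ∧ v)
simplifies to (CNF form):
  v ∨ ¬i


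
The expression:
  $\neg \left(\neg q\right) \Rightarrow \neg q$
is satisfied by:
  {q: False}


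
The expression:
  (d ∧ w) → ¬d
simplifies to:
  ¬d ∨ ¬w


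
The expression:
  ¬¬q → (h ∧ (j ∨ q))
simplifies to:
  h ∨ ¬q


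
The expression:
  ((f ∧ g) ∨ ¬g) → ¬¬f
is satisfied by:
  {g: True, f: True}
  {g: True, f: False}
  {f: True, g: False}


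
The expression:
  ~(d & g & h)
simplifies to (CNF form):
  ~d | ~g | ~h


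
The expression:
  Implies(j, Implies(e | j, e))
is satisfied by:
  {e: True, j: False}
  {j: False, e: False}
  {j: True, e: True}


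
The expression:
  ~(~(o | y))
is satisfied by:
  {y: True, o: True}
  {y: True, o: False}
  {o: True, y: False}


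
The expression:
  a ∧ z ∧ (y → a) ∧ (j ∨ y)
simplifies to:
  a ∧ z ∧ (j ∨ y)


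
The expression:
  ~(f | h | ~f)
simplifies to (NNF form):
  False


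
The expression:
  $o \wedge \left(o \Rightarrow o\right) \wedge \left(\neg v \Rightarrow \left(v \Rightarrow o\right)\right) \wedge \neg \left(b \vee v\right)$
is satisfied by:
  {o: True, v: False, b: False}


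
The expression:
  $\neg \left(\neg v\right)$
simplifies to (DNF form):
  $v$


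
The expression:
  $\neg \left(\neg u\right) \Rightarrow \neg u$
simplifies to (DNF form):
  $\neg u$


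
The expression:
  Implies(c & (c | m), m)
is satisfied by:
  {m: True, c: False}
  {c: False, m: False}
  {c: True, m: True}


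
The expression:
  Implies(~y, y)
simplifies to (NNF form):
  y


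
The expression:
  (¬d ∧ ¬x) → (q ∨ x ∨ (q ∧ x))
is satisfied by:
  {x: True, d: True, q: True}
  {x: True, d: True, q: False}
  {x: True, q: True, d: False}
  {x: True, q: False, d: False}
  {d: True, q: True, x: False}
  {d: True, q: False, x: False}
  {q: True, d: False, x: False}


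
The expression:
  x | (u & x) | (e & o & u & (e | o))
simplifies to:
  x | (e & o & u)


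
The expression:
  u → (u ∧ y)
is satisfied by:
  {y: True, u: False}
  {u: False, y: False}
  {u: True, y: True}


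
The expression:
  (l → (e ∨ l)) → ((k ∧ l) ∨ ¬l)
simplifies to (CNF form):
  k ∨ ¬l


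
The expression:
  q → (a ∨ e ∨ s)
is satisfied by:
  {s: True, a: True, e: True, q: False}
  {s: True, a: True, e: False, q: False}
  {s: True, e: True, q: False, a: False}
  {s: True, e: False, q: False, a: False}
  {a: True, e: True, q: False, s: False}
  {a: True, e: False, q: False, s: False}
  {e: True, a: False, q: False, s: False}
  {e: False, a: False, q: False, s: False}
  {s: True, a: True, q: True, e: True}
  {s: True, a: True, q: True, e: False}
  {s: True, q: True, e: True, a: False}
  {s: True, q: True, e: False, a: False}
  {q: True, a: True, e: True, s: False}
  {q: True, a: True, e: False, s: False}
  {q: True, e: True, a: False, s: False}


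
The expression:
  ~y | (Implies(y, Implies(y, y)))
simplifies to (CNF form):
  True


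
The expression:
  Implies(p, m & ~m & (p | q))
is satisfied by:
  {p: False}


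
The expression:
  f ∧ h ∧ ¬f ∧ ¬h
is never true.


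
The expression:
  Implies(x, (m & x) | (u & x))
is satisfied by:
  {m: True, u: True, x: False}
  {m: True, u: False, x: False}
  {u: True, m: False, x: False}
  {m: False, u: False, x: False}
  {x: True, m: True, u: True}
  {x: True, m: True, u: False}
  {x: True, u: True, m: False}


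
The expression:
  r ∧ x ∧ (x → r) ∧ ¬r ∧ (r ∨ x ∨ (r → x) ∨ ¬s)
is never true.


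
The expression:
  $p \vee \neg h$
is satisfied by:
  {p: True, h: False}
  {h: False, p: False}
  {h: True, p: True}


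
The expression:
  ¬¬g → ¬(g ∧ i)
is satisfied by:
  {g: False, i: False}
  {i: True, g: False}
  {g: True, i: False}


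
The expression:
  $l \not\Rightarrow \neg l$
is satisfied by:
  {l: True}


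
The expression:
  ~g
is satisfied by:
  {g: False}


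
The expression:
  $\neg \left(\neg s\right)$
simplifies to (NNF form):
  $s$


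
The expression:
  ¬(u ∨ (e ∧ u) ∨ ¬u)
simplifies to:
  False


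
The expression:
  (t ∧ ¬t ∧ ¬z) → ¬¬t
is always true.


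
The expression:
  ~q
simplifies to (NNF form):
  ~q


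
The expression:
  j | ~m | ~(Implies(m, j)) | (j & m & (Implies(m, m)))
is always true.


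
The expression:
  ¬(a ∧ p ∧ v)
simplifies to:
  ¬a ∨ ¬p ∨ ¬v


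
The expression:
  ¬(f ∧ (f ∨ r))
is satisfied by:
  {f: False}


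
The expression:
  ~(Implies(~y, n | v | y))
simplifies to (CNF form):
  ~n & ~v & ~y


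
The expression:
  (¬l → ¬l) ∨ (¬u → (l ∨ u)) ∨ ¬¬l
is always true.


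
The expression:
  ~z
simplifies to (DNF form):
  ~z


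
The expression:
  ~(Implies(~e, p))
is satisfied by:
  {e: False, p: False}


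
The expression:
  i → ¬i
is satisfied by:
  {i: False}


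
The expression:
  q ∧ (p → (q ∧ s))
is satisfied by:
  {s: True, q: True, p: False}
  {q: True, p: False, s: False}
  {s: True, p: True, q: True}


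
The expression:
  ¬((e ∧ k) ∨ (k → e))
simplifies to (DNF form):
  k ∧ ¬e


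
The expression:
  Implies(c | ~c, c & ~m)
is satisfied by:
  {c: True, m: False}


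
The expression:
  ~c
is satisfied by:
  {c: False}


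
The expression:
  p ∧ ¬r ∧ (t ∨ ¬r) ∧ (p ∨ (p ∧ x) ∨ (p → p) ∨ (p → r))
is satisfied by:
  {p: True, r: False}


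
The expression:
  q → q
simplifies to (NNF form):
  True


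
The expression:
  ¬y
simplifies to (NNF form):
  ¬y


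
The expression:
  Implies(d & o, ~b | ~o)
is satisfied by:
  {o: False, d: False, b: False}
  {b: True, o: False, d: False}
  {d: True, o: False, b: False}
  {b: True, d: True, o: False}
  {o: True, b: False, d: False}
  {b: True, o: True, d: False}
  {d: True, o: True, b: False}


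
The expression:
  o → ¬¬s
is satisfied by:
  {s: True, o: False}
  {o: False, s: False}
  {o: True, s: True}


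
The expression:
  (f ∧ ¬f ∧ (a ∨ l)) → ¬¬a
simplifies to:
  True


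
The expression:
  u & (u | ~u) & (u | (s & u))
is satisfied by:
  {u: True}


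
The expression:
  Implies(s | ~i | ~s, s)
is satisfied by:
  {s: True}


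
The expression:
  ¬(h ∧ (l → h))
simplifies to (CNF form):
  ¬h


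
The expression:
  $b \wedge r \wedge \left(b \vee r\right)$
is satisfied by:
  {r: True, b: True}


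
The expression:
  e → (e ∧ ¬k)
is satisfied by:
  {k: False, e: False}
  {e: True, k: False}
  {k: True, e: False}


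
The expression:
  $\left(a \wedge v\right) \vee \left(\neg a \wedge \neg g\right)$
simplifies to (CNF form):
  $\left(a \vee \neg a\right) \wedge \left(a \vee \neg g\right) \wedge \left(v \vee \neg a\right) \wedge \left(v \vee \neg g\right)$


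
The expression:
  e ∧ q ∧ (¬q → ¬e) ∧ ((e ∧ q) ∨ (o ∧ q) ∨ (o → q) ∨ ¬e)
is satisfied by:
  {e: True, q: True}


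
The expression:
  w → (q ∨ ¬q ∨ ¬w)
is always true.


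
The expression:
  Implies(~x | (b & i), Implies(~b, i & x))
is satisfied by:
  {b: True, x: True}
  {b: True, x: False}
  {x: True, b: False}


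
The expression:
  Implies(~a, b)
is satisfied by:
  {a: True, b: True}
  {a: True, b: False}
  {b: True, a: False}


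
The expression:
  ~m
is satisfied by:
  {m: False}


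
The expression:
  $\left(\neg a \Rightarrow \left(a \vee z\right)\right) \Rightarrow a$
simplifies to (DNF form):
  $a \vee \neg z$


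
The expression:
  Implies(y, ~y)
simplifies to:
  ~y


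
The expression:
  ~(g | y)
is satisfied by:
  {g: False, y: False}


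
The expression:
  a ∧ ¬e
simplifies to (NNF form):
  a ∧ ¬e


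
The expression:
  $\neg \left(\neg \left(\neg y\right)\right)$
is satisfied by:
  {y: False}


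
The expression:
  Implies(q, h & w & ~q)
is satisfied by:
  {q: False}


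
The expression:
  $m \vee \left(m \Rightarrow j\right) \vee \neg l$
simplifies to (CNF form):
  $\text{True}$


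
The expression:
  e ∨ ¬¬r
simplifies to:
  e ∨ r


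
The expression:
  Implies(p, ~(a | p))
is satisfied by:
  {p: False}


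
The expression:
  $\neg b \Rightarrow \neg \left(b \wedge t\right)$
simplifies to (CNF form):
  $\text{True}$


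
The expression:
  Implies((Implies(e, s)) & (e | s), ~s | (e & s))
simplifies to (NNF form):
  e | ~s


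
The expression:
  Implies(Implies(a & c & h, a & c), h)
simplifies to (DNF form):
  h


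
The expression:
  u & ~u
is never true.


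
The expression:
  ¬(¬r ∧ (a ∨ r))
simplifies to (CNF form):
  r ∨ ¬a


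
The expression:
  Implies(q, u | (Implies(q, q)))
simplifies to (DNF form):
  True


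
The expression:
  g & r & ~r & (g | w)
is never true.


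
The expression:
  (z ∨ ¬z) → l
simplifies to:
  l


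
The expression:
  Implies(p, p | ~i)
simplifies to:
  True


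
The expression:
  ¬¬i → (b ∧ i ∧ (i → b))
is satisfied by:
  {b: True, i: False}
  {i: False, b: False}
  {i: True, b: True}


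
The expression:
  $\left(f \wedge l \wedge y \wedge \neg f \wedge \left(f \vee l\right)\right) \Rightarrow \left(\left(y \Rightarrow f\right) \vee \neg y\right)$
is always true.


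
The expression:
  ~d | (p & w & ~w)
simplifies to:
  ~d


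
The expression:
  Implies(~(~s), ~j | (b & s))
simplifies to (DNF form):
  b | ~j | ~s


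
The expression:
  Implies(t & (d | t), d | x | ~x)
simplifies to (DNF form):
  True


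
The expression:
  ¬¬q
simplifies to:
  q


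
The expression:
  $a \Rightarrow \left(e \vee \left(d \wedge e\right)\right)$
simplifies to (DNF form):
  $e \vee \neg a$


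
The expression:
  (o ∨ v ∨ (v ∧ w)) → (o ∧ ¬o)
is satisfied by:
  {v: False, o: False}


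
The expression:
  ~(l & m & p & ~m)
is always true.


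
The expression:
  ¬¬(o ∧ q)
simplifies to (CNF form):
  o ∧ q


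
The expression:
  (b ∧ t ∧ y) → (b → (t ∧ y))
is always true.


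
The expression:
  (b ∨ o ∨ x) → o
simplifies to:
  o ∨ (¬b ∧ ¬x)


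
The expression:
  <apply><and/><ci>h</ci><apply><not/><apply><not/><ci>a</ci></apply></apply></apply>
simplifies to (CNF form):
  <apply><and/><ci>a</ci><ci>h</ci></apply>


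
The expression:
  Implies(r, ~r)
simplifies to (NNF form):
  ~r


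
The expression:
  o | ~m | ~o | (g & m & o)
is always true.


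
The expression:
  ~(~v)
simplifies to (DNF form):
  v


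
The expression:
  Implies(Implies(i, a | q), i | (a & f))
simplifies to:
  i | (a & f)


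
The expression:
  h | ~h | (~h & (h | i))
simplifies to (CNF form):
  True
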